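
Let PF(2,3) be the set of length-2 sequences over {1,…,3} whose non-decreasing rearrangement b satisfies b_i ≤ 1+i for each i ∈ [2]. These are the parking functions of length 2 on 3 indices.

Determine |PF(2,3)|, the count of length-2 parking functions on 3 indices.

Count = 2·4^1 = 2×4 = 8
Check (2,1) → sorted (1,2): b_i ≤ 1+i ∀i, a PF.

8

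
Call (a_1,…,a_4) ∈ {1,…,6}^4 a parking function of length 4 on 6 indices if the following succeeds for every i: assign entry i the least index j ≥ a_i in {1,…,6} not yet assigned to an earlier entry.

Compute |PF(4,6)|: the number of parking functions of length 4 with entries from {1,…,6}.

|PF(4,6)| = (7−4)·7^(4−1) = 3·343 = 1029
Check (6,5,3,2) → sorted (2,3,5,6): b_i ≤ 2+i ∀i, a PF.

1029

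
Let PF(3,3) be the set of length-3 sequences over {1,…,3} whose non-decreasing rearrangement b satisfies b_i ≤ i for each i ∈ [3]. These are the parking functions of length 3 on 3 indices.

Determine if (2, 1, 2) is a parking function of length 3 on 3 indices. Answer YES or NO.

Sorted: b = (1, 2, 2).
  b_1=1 ≤ 1
  b_2=2 ≤ 2
  b_3=2 ≤ 3
All bounds hold ⇒ YES

YES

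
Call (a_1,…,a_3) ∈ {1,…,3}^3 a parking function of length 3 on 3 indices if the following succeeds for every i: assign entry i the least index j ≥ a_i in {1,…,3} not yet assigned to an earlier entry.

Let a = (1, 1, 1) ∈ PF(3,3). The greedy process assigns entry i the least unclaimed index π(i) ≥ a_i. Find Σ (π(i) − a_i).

Σπ = 3·4/2 = 6 (π permutes [3]); Σa = 1+1+1 = 3; disp = 6−3 = 3.

3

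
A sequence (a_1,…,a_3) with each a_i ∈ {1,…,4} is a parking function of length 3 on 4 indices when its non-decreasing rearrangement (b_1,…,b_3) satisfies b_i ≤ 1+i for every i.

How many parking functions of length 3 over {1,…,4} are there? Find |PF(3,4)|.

#PF = (4−3+1)·(4+1)^(3−1) = 2×25 = 50 (Pollak)
Check (2,3,2) → sorted (2,2,3): b_i ≤ 1+i ∀i, a PF.

50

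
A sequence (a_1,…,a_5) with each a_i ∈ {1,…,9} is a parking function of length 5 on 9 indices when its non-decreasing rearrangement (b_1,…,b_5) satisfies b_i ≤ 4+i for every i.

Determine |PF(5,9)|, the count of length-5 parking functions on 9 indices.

50000

Count = (9−5+1)·(9+1)^(5−1) = 5×10000 = 50000
Check (1,8,7,7,5) → sorted (1,5,7,7,8): b_i ≤ 4+i ∀i, a PF.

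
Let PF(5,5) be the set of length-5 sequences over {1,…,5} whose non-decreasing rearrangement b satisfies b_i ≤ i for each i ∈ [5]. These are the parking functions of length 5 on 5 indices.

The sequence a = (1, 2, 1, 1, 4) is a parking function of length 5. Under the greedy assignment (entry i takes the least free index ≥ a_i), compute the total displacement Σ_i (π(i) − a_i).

6

Σπ(i) = 1+…+5 = 15; Σa = 1+2+1+1+4 = 9; disp = 15−9 = 6.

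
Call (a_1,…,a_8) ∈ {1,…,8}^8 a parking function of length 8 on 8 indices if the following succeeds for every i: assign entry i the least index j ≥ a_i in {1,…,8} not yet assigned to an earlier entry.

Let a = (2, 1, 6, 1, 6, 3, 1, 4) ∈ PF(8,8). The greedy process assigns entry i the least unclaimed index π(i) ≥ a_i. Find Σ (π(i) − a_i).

Σπ(i) = 1+…+8 = 36; Σa = 2+1+6+1+6+3+1+4 = 24; disp = 36−24 = 12.

12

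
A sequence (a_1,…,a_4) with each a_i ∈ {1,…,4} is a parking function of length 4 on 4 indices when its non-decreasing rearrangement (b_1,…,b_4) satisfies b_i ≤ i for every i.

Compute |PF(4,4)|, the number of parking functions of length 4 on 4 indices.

|PF| = (4−4+1)·(4+1)^(4−1) = 1 · 125 = 125
Check (2,4,2,1) → sorted (1,2,2,4): b_i ≤ i ∀i, a PF.

125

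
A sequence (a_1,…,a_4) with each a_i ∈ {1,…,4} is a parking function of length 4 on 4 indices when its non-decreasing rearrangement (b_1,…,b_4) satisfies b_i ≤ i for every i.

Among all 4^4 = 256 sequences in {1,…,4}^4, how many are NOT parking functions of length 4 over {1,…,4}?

131

Count = (4+1−4)·(4+1)^{4−1} = 1 · 125 = 125
Check (3,3,3,2) → sorted (2,3,3,3): b_1=2>1, not a PF.
4^4 − 125 = 256 − 125 = 131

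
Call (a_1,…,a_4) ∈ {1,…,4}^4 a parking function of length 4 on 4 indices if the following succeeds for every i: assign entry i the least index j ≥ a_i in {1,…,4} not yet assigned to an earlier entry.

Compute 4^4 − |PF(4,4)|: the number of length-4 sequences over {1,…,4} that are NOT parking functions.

131

Count = 1·5^3 = 1×125 = 125 (Konheim–Weiss)
E.g. (4,3,4,4) → sorted (3,4,4,4): b_1=3>1, not a PF.
Total 256; non-PF = 256−125 = 131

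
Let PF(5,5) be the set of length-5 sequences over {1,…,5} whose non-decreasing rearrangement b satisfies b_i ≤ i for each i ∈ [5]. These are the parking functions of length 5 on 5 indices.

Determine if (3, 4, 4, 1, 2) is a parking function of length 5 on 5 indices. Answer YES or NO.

YES

Rearranged: b = (1, 2, 3, 4, 4).
  b_1=1 ≤ 1
  b_2=2 ≤ 2
  b_3=3 ≤ 3
  b_4=4 ≤ 4
  b_5=4 ≤ 5
All bounds hold ⇒ YES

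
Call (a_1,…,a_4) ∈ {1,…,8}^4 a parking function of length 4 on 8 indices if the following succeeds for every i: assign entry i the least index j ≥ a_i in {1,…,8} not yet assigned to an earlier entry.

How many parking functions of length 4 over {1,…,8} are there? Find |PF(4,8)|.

|PF(4,8)| = 5·9^3 = 5×729 = 3645 (Konheim–Weiss)
One tuple (8,4,7,3) → sorted (3,4,7,8): b_i ≤ 4+i ∀i, a PF.

3645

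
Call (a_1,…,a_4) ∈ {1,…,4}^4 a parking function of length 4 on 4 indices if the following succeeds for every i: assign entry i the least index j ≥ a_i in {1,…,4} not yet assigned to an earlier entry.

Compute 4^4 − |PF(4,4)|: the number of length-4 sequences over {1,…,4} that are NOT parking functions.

131

Count = 1·5^3 = 1·125 = 125 (Konheim–Weiss)
Example (4,4,4,4) → sorted (4,4,4,4): b_1=4>1, not a PF.
So 256 − 125 = 131 fail.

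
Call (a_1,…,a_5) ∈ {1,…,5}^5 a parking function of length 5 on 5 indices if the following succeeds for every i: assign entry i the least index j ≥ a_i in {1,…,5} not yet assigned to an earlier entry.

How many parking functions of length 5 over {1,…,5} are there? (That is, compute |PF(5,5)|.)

Count = (5+1−5)·(5+1)^{5−1} = 1×1296 = 1296 (Konheim–Weiss)
One tuple (2,4,3,1,1) → sorted (1,1,2,3,4): b_i ≤ i ∀i, a PF.

1296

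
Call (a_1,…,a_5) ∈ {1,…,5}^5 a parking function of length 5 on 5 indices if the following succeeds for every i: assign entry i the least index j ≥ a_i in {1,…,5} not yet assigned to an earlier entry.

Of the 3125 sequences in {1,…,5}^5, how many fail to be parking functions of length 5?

1829

|PF(5,5)| = (5−5+1)·(5+1)^(5−1) = 1×1296 = 1296
E.g. (1,5,2,5,3) → sorted (1,2,3,5,5): b_4=5>4, not a PF.
Total 3125; non-PF = 3125−1296 = 1829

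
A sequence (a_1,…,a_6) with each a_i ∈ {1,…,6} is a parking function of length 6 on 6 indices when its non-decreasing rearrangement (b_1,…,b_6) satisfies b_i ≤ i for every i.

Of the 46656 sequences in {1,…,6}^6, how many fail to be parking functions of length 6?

29849

#PF = (6+1−6)·(6+1)^{6−1} = 1 · 16807 = 16807 [KW]
One tuple (1,6,5,6,4,1) → sorted (1,1,4,5,6,6): b_3=4>3, not a PF.
6^6 − 16807 = 46656 − 16807 = 29849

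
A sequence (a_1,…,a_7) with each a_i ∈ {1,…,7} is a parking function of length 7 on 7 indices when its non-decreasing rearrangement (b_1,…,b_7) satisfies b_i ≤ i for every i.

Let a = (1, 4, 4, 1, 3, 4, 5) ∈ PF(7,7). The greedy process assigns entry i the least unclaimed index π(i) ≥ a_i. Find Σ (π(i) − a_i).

Σπ = 28 ({1..7} each once); Σa = 1+4+4+1+3+4+5 = 22; disp = 28−22 = 6.

6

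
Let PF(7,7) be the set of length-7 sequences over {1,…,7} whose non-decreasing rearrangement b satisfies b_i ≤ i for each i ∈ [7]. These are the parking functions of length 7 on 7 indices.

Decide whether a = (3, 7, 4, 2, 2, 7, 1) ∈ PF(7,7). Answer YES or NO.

Order a: b = (1, 2, 2, 3, 4, 7, 7).
  b_1=1 ≤ 1
  b_2=2 ≤ 2
  b_3=2 ≤ 3
  b_4=3 ≤ 4
  b_5=4 ≤ 5
  b_6=7 > 6
  fails at i=6 ⇒ NO

NO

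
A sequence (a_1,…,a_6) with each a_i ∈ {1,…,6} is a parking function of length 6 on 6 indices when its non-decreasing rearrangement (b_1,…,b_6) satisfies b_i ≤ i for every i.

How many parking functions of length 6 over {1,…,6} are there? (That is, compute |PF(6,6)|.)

16807

Count = 1·7^5 = 1 · 16807 = 16807 [KW]
Check (2,5,5,1,3,4) → sorted (1,2,3,4,5,5): b_i ≤ i ∀i, a PF.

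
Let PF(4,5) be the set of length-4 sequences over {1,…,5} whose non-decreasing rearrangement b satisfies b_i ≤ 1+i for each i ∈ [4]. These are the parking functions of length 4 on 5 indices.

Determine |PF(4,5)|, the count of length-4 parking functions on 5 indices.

432

Count = (6−4)·6^(4−1) = 2·216 = 432 [KW]
Check (1,4,1,5) → sorted (1,1,4,5): b_i ≤ 1+i ∀i, a PF.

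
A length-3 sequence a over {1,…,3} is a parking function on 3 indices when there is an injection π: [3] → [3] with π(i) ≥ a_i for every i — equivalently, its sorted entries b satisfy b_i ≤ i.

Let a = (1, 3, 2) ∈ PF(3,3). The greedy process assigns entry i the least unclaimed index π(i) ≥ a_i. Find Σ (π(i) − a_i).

0

Σπ = 6 ({1..3} each once); Σa = 1+3+2 = 6; disp = 6−6 = 0.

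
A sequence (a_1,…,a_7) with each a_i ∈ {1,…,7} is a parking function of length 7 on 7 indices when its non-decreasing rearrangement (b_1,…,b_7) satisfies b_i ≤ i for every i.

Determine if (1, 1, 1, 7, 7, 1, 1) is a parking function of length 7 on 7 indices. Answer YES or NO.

NO

Sorted: b = (1, 1, 1, 1, 1, 7, 7).
  b_1=1 ≤ 1
  b_2=1 ≤ 2
  b_3=1 ≤ 3
  b_4=1 ≤ 4
  b_5=1 ≤ 5
  b_6=7 > 6
  fails at i=6 ⇒ NO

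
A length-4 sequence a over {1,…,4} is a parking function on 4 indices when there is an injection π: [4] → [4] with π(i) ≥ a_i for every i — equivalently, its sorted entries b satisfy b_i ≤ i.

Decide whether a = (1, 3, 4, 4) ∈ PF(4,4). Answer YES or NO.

Order a: b = (1, 3, 4, 4).
  b_1=1 ≤ 1
  b_2=3 > 2
  fails at i=2 ⇒ NO

NO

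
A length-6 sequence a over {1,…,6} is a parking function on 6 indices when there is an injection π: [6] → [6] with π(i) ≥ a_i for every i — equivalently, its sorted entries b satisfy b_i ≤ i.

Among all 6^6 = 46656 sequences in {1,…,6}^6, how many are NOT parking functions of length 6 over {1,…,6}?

#PF = (6−6+1)·(6+1)^(6−1) = 1 · 16807 = 16807 [KW]
E.g. (5,3,5,6,6,6) → sorted (3,5,5,6,6,6): b_1=3>1, not a PF.
6^6 − 16807 = 46656 − 16807 = 29849

29849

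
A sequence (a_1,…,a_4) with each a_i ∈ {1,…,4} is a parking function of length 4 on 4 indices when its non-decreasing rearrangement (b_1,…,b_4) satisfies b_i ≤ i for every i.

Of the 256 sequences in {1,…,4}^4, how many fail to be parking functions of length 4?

131

#PF = 1·5^3 = 1·125 = 125 (Pollak)
Check (2,2,4,2) → sorted (2,2,2,4): b_1=2>1, not a PF.
So 256 − 125 = 131 fail.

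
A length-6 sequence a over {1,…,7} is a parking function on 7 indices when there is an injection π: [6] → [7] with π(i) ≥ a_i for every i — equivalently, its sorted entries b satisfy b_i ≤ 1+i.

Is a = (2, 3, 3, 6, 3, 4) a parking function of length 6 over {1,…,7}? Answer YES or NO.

Order a: b = (2, 3, 3, 3, 4, 6).
  b_1=2 ≤ 2
  b_2=3 ≤ 3
  b_3=3 ≤ 4
  b_4=3 ≤ 5
  b_5=4 ≤ 6
  b_6=6 ≤ 7
All bounds hold ⇒ YES

YES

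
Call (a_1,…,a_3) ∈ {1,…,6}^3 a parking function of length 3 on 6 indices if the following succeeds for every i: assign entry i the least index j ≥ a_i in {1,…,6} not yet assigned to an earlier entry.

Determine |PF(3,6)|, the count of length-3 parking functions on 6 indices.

Count = 4·7^2 = 4·49 = 196 (Pollak)
Check (3,5,2) → sorted (2,3,5): b_i ≤ 3+i ∀i, a PF.

196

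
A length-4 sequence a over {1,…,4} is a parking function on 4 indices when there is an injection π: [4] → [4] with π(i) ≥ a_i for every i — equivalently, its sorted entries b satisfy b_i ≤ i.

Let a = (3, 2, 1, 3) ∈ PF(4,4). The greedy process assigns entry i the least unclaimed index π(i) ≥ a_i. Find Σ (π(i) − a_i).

Σπ = 4·5/2 = 10 (π permutes [4]); Σa = 3+2+1+3 = 9; disp = 10−9 = 1.

1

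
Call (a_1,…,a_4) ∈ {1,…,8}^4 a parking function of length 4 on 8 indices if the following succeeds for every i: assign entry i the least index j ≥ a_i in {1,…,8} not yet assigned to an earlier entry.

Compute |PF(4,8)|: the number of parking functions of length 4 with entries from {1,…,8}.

|PF| = (9−4)·9^(4−1) = 5×729 = 3645 (Pollak)
Example (2,1,4,6) → sorted (1,2,4,6): b_i ≤ 4+i ∀i, a PF.

3645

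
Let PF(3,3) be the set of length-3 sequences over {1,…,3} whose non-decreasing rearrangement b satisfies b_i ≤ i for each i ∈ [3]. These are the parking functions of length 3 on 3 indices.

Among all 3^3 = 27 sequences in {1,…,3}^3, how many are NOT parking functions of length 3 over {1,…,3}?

|PF| = (3−3+1)·(3+1)^(3−1) = 1 · 16 = 16
E.g. (3,3,2) → sorted (2,3,3): b_1=2>1, not a PF.
3^3 − 16 = 27 − 16 = 11

11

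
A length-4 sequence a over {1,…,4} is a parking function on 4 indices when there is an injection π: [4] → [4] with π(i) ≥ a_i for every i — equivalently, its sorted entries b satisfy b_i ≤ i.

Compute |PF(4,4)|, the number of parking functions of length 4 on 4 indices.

|PF| = (4−4+1)·(4+1)^(4−1) = 1 · 125 = 125
Example (3,2,1,4) → sorted (1,2,3,4): b_i ≤ i ∀i, a PF.

125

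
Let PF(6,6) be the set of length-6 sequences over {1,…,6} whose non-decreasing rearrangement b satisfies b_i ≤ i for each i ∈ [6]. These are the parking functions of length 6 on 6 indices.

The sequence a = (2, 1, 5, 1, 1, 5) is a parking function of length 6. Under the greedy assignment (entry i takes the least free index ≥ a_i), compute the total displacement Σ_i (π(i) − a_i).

Σπ(i) = 1+…+6 = 21; Σa = 2+1+5+1+1+5 = 15; disp = 21−15 = 6.

6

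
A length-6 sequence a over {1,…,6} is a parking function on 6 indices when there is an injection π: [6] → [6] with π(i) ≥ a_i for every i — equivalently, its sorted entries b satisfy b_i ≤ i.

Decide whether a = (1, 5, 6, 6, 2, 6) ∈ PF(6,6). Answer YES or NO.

NO

Sorted: b = (1, 2, 5, 6, 6, 6).
  b_1=1 ≤ 1
  b_2=2 ≤ 2
  b_3=5 > 3
  fails at i=3 ⇒ NO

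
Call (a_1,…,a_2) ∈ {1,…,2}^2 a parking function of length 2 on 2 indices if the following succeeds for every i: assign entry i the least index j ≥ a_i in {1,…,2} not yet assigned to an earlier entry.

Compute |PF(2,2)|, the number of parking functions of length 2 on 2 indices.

#PF = (2+1−2)·(2+1)^{2−1} = 1·3 = 3 [KW]
Check (1,2) → sorted (1,2): b_i ≤ i ∀i, a PF.

3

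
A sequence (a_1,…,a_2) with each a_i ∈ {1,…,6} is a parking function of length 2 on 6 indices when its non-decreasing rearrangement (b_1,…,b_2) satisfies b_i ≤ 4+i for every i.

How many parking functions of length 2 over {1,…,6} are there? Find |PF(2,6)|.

#PF = (6+1−2)·(6+1)^{2−1} = 5·7 = 35
Check (2,4) → sorted (2,4): b_i ≤ 4+i ∀i, a PF.

35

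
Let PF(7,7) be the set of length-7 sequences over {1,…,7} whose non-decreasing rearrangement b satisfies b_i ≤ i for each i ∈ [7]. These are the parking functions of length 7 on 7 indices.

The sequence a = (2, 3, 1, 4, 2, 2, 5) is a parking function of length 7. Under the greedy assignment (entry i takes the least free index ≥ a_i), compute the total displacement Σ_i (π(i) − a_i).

Σπ(i) = 1+…+7 = 28; Σa = 2+3+1+4+2+2+5 = 19; disp = 28−19 = 9.

9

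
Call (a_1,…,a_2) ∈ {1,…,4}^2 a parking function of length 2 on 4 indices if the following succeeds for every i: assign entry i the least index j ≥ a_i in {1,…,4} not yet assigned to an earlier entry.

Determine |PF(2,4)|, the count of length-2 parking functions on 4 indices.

|PF(2,4)| = (4−2+1)·(4+1)^(2−1) = 3·5 = 15 [KW]
Example (4,1) → sorted (1,4): b_i ≤ 2+i ∀i, a PF.

15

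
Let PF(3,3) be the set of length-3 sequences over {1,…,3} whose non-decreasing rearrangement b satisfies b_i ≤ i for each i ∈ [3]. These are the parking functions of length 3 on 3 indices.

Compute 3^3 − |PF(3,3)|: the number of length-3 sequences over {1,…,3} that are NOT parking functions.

11

|PF| = (3+1−3)·(3+1)^{3−1} = 1 · 16 = 16 (Konheim–Weiss)
Check (3,3,3) → sorted (3,3,3): b_1=3>1, not a PF.
So 27 − 16 = 11 fail.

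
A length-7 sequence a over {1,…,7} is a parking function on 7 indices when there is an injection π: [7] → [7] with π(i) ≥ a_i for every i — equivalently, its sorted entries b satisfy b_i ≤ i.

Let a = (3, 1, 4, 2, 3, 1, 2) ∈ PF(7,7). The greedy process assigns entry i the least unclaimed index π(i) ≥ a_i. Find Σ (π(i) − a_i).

12

Σπ = 28 ({1..7} each once); Σa = 3+1+4+2+3+1+2 = 16; disp = 28−16 = 12.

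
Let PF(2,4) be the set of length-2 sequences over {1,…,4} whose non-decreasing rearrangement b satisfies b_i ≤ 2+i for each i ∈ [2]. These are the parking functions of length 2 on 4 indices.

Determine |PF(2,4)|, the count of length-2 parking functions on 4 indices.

|PF(2,4)| = (5−2)·5^(2−1) = 3·5 = 15 (Pollak)
Example (1,2) → sorted (1,2): b_i ≤ 2+i ∀i, a PF.

15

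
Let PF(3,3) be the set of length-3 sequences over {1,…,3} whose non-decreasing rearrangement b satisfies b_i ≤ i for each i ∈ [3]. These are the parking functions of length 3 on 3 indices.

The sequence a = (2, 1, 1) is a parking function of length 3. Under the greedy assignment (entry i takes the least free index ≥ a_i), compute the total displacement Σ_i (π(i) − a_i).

Σπ(i) = 1+…+3 = 6; Σa = 2+1+1 = 4; disp = 6−4 = 2.

2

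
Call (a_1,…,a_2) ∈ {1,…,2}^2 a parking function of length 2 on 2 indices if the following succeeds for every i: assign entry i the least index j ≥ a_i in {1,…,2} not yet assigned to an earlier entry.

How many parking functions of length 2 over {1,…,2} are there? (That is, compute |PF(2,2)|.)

3

#PF = (2+1−2)·(2+1)^{2−1} = 1 · 3 = 3
Check (1,1) → sorted (1,1): b_i ≤ i ∀i, a PF.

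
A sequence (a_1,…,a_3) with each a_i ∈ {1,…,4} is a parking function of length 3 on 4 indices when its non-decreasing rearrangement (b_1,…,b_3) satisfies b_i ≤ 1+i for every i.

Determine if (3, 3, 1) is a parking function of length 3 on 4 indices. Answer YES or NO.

YES

Order a: b = (1, 3, 3).
  b_1=1 ≤ 2
  b_2=3 ≤ 3
  b_3=3 ≤ 4
All bounds hold ⇒ YES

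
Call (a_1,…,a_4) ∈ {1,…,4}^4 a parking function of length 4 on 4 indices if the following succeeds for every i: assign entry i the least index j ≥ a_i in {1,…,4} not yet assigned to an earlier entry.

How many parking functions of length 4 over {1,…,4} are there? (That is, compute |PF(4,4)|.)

125

Count = 1·5^3 = 1 · 125 = 125 (Konheim–Weiss)
One tuple (1,4,3,1) → sorted (1,1,3,4): b_i ≤ i ∀i, a PF.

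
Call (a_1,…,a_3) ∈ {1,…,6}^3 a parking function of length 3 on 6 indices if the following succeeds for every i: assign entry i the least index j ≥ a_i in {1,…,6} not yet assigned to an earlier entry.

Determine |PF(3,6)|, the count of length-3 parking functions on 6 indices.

196

Count = (7−3)·7^(3−1) = 4·49 = 196 (Konheim–Weiss)
E.g. (2,1,4) → sorted (1,2,4): b_i ≤ 3+i ∀i, a PF.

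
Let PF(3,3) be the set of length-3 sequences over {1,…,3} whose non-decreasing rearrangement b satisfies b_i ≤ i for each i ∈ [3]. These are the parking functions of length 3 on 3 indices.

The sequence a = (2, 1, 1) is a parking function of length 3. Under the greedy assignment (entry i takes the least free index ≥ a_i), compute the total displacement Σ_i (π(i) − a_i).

Σπ = 3·4/2 = 6 (π permutes [3]); Σa = 2+1+1 = 4; disp = 6−4 = 2.

2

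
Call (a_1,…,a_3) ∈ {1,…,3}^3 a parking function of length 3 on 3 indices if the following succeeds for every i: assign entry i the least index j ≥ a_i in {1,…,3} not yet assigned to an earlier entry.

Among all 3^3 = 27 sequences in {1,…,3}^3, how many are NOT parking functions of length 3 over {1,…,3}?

11

#PF = (3+1−3)·(3+1)^{3−1} = 1 · 16 = 16
Check (2,3,2) → sorted (2,2,3): b_1=2>1, not a PF.
So 27 − 16 = 11 fail.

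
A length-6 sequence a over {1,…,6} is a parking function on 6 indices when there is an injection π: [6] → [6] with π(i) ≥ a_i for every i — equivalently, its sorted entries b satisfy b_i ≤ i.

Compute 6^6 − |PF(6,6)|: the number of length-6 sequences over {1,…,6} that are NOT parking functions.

|PF(6,6)| = 1·7^5 = 1·16807 = 16807 (Pollak)
Example (6,3,3,6,3,6) → sorted (3,3,3,6,6,6): b_1=3>1, not a PF.
6^6 − 16807 = 46656 − 16807 = 29849

29849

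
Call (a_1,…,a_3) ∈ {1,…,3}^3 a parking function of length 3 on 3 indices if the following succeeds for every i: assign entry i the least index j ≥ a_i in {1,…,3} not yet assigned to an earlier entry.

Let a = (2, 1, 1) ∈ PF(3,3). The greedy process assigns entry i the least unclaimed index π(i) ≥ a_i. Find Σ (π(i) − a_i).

2

Σπ(i) = 1+…+3 = 6; Σa = 2+1+1 = 4; disp = 6−4 = 2.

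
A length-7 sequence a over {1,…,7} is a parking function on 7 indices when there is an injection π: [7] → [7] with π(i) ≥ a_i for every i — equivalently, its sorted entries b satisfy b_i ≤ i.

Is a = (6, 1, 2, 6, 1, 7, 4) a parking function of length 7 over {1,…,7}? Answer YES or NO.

Order a: b = (1, 1, 2, 4, 6, 6, 7).
  b_1=1 ≤ 1
  b_2=1 ≤ 2
  b_3=2 ≤ 3
  b_4=4 ≤ 4
  b_5=6 > 5
  fails at i=5 ⇒ NO

NO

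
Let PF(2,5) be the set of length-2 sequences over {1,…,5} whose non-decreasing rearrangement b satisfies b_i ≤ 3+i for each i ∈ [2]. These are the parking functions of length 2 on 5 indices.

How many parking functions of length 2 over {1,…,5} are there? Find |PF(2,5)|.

24

|PF| = 4·6^1 = 4·6 = 24
Example (1,3) → sorted (1,3): b_i ≤ 3+i ∀i, a PF.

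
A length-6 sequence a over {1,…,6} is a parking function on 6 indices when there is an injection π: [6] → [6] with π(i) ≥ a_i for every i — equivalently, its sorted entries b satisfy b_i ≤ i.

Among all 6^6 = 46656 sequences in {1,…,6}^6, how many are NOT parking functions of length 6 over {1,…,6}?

29849

|PF(6,6)| = (7−6)·7^(6−1) = 1 · 16807 = 16807
Check (4,6,4,2,6,6) → sorted (2,4,4,6,6,6): b_1=2>1, not a PF.
6^6 − 16807 = 46656 − 16807 = 29849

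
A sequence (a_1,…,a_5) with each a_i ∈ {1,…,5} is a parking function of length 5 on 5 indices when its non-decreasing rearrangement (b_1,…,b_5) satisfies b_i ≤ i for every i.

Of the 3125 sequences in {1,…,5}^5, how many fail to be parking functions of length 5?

1829

|PF(5,5)| = 1·6^4 = 1 · 1296 = 1296 (Konheim–Weiss)
One tuple (4,5,3,5,4) → sorted (3,4,4,5,5): b_1=3>1, not a PF.
Total 3125; non-PF = 3125−1296 = 1829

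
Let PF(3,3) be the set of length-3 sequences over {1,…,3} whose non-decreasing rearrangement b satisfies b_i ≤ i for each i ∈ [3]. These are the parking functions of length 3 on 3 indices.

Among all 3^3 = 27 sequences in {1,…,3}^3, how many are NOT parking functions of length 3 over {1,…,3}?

|PF| = (4−3)·4^(3−1) = 1·16 = 16 [KW]
One tuple (3,3,1) → sorted (1,3,3): b_2=3>2, not a PF.
3^3 − 16 = 27 − 16 = 11

11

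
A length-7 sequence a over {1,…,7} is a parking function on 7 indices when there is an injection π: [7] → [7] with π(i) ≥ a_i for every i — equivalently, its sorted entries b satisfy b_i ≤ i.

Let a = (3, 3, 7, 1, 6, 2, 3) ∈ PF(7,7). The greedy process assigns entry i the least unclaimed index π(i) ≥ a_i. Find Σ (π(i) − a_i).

Σπ = 28 ({1..7} each once); Σa = 3+3+7+1+6+2+3 = 25; disp = 28−25 = 3.

3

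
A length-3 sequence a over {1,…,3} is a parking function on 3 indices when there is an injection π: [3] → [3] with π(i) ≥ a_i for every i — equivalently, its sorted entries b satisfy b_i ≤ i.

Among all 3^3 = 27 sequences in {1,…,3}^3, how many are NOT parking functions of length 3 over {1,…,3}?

|PF(3,3)| = (4−3)·4^(3−1) = 1·16 = 16 (Pollak)
E.g. (2,3,3) → sorted (2,3,3): b_1=2>1, not a PF.
So 27 − 16 = 11 fail.

11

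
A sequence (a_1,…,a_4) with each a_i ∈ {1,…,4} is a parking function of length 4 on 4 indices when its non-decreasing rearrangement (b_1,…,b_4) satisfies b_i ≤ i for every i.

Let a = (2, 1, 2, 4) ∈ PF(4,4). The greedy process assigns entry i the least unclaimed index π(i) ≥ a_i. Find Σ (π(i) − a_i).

Σπ = 10 ({1..4} each once); Σa = 2+1+2+4 = 9; disp = 10−9 = 1.

1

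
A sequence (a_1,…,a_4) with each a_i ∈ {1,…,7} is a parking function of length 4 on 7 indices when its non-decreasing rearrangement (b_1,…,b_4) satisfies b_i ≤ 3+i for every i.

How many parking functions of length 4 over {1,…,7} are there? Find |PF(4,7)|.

2048

Count = (7−4+1)·(7+1)^(4−1) = 4 · 512 = 2048 (Pollak)
Check (5,6,6,3) → sorted (3,5,6,6): b_i ≤ 3+i ∀i, a PF.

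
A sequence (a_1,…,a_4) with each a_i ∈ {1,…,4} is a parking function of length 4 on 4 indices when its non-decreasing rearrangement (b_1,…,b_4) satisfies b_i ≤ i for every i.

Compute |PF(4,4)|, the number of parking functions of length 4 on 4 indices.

Count = (4−4+1)·(4+1)^(4−1) = 1·125 = 125 (Pollak)
Example (2,1,1,4) → sorted (1,1,2,4): b_i ≤ i ∀i, a PF.

125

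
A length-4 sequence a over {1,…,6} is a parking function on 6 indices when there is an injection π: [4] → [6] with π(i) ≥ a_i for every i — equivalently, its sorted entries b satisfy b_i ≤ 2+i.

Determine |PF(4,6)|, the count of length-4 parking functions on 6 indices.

Count = (7−4)·7^(4−1) = 3×343 = 1029
Example (1,3,2,1) → sorted (1,1,2,3): b_i ≤ 2+i ∀i, a PF.

1029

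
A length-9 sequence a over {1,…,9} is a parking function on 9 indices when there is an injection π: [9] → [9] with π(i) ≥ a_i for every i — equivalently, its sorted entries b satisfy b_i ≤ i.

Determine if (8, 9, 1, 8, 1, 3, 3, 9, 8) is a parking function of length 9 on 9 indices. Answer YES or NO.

NO

Sorted: b = (1, 1, 3, 3, 8, 8, 8, 9, 9).
  b_1=1 ≤ 1
  b_2=1 ≤ 2
  b_3=3 ≤ 3
  b_4=3 ≤ 4
  b_5=8 > 5
  fails at i=5 ⇒ NO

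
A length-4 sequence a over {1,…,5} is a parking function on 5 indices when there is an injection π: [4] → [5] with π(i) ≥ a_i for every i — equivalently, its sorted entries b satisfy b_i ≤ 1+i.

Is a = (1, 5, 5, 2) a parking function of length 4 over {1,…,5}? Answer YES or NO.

Order a: b = (1, 2, 5, 5).
  b_1=1 ≤ 2
  b_2=2 ≤ 3
  b_3=5 > 4
  fails at i=3 ⇒ NO

NO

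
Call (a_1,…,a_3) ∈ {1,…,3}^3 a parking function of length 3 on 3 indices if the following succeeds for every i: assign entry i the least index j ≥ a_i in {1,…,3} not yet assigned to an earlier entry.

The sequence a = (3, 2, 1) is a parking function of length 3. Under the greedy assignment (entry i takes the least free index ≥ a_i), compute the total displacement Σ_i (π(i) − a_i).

Σπ(i) = 1+…+3 = 6; Σa = 3+2+1 = 6; disp = 6−6 = 0.

0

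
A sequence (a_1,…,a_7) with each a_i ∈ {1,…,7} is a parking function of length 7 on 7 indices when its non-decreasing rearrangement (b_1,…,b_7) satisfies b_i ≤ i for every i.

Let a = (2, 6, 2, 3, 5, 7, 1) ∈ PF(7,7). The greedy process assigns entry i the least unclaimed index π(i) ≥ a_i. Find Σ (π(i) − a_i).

2

Σπ(i) = 1+…+7 = 28; Σa = 2+6+2+3+5+7+1 = 26; disp = 28−26 = 2.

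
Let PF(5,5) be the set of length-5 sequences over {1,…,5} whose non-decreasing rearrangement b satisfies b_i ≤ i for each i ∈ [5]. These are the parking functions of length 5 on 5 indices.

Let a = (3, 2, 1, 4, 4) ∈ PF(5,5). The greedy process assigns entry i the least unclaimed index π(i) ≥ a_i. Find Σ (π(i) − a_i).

1

Σπ(i) = 1+…+5 = 15; Σa = 3+2+1+4+4 = 14; disp = 15−14 = 1.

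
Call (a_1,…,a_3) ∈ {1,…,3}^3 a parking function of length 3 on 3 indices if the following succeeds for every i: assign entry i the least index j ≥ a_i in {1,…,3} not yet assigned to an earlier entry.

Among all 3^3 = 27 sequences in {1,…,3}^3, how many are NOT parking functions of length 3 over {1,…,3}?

#PF = (4−3)·4^(3−1) = 1×16 = 16 [KW]
E.g. (3,3,3) → sorted (3,3,3): b_1=3>1, not a PF.
Total 27; non-PF = 27−16 = 11

11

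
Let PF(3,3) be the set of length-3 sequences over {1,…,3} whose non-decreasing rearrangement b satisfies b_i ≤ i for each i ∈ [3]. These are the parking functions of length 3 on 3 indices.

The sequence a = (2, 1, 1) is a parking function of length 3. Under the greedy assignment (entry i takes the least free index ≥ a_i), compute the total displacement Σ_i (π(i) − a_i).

Σπ = 3·4/2 = 6 (π permutes [3]); Σa = 2+1+1 = 4; disp = 6−4 = 2.

2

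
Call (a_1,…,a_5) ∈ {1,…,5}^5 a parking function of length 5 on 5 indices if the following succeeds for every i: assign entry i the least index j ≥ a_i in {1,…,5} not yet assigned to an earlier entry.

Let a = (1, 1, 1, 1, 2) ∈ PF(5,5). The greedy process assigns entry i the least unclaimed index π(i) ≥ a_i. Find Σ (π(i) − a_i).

9

Σπ = 5·6/2 = 15 (π permutes [5]); Σa = 1+1+1+1+2 = 6; disp = 15−6 = 9.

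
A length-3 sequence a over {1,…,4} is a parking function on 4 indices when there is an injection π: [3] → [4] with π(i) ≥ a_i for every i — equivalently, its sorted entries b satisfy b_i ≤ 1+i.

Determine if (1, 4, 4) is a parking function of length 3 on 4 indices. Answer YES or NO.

NO

Sorted: b = (1, 4, 4).
  b_1=1 ≤ 2
  b_2=4 > 3
  fails at i=2 ⇒ NO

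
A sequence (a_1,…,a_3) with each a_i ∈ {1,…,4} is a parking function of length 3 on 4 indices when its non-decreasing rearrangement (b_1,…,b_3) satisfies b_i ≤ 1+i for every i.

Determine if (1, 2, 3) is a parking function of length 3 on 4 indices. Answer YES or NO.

YES

Rearranged: b = (1, 2, 3).
  b_1=1 ≤ 2
  b_2=2 ≤ 3
  b_3=3 ≤ 4
All bounds hold ⇒ YES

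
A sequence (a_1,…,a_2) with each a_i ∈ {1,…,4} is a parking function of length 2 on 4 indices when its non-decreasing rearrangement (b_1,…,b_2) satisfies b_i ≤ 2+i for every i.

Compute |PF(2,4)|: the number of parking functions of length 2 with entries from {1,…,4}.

15

|PF| = (4−2+1)·(4+1)^(2−1) = 3×5 = 15 [KW]
One tuple (2,3) → sorted (2,3): b_i ≤ 2+i ∀i, a PF.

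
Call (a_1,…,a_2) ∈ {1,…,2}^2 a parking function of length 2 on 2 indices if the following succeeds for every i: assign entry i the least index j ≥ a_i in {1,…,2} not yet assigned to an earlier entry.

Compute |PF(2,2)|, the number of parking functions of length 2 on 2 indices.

Count = (2−2+1)·(2+1)^(2−1) = 1 · 3 = 3 (Konheim–Weiss)
Example (1,1) → sorted (1,1): b_i ≤ i ∀i, a PF.

3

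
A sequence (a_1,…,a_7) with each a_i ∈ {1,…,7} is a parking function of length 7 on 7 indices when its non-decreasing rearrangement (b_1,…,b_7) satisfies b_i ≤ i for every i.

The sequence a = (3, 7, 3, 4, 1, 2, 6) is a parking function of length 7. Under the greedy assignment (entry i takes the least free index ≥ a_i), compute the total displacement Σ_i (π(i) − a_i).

2

Σπ(i) = 1+…+7 = 28; Σa = 3+7+3+4+1+2+6 = 26; disp = 28−26 = 2.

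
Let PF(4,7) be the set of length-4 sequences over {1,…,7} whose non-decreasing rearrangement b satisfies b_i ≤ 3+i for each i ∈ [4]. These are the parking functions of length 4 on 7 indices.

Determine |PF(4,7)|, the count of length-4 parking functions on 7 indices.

Count = 4·8^3 = 4 · 512 = 2048
E.g. (4,3,1,2) → sorted (1,2,3,4): b_i ≤ 3+i ∀i, a PF.

2048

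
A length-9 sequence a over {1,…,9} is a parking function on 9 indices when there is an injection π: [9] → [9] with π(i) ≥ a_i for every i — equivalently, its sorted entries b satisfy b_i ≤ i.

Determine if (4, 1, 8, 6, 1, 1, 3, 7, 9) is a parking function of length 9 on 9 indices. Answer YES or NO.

YES

Order a: b = (1, 1, 1, 3, 4, 6, 7, 8, 9).
  b_1=1 ≤ 1
  b_2=1 ≤ 2
  b_3=1 ≤ 3
  b_4=3 ≤ 4
  b_5=4 ≤ 5
  b_6=6 ≤ 6
  b_7=7 ≤ 7
  b_8=8 ≤ 8
  b_9=9 ≤ 9
All bounds hold ⇒ YES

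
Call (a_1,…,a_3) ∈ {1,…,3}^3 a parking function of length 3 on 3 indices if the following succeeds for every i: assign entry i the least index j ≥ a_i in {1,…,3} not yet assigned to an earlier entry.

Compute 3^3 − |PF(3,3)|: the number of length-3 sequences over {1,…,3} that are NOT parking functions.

11

#PF = (3+1−3)·(3+1)^{3−1} = 1 · 16 = 16 (Konheim–Weiss)
Check (3,1,3) → sorted (1,3,3): b_2=3>2, not a PF.
3^3 − 16 = 27 − 16 = 11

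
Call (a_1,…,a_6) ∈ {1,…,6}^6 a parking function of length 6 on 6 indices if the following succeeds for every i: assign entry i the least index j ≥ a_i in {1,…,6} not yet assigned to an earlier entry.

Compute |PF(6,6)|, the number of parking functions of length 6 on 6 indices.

|PF(6,6)| = (6−6+1)·(6+1)^(6−1) = 1 · 16807 = 16807 (Konheim–Weiss)
One tuple (3,5,2,1,6,3) → sorted (1,2,3,3,5,6): b_i ≤ i ∀i, a PF.

16807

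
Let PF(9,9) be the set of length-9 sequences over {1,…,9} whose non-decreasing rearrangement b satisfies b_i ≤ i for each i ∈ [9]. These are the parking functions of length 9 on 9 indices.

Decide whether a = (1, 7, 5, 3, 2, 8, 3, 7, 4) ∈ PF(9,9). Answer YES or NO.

Rearranged: b = (1, 2, 3, 3, 4, 5, 7, 7, 8).
  b_1=1 ≤ 1
  b_2=2 ≤ 2
  b_3=3 ≤ 3
  b_4=3 ≤ 4
  b_5=4 ≤ 5
  b_6=5 ≤ 6
  b_7=7 ≤ 7
  b_8=7 ≤ 8
  b_9=8 ≤ 9
All bounds hold ⇒ YES

YES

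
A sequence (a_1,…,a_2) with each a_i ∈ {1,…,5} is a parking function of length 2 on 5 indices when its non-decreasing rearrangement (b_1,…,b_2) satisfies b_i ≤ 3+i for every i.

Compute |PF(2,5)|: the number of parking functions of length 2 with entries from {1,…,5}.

24

|PF(2,5)| = (6−2)·6^(2−1) = 4 · 6 = 24 (Konheim–Weiss)
One tuple (4,3) → sorted (3,4): b_i ≤ 3+i ∀i, a PF.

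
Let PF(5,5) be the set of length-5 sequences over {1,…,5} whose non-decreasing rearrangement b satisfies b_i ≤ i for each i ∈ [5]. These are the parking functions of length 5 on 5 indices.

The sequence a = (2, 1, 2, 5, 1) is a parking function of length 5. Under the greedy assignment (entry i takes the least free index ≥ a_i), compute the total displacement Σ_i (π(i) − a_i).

4

Σπ = 5·6/2 = 15 (π permutes [5]); Σa = 2+1+2+5+1 = 11; disp = 15−11 = 4.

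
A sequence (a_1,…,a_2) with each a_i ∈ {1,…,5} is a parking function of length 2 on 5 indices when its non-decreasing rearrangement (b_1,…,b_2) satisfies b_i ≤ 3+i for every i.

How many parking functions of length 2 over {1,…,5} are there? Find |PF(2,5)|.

24

Count = (5+1−2)·(5+1)^{2−1} = 4·6 = 24 (Konheim–Weiss)
Example (3,1) → sorted (1,3): b_i ≤ 3+i ∀i, a PF.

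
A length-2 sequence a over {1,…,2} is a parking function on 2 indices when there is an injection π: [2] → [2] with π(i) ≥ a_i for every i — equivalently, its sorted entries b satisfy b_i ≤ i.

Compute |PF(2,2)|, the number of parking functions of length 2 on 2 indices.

3

#PF = 1·3^1 = 1×3 = 3 (Pollak)
Example (1,1) → sorted (1,1): b_i ≤ i ∀i, a PF.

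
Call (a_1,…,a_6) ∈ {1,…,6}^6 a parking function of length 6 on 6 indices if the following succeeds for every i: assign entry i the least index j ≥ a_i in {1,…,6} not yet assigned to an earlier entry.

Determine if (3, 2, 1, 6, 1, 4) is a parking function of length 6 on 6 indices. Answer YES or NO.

Order a: b = (1, 1, 2, 3, 4, 6).
  b_1=1 ≤ 1
  b_2=1 ≤ 2
  b_3=2 ≤ 3
  b_4=3 ≤ 4
  b_5=4 ≤ 5
  b_6=6 ≤ 6
All bounds hold ⇒ YES

YES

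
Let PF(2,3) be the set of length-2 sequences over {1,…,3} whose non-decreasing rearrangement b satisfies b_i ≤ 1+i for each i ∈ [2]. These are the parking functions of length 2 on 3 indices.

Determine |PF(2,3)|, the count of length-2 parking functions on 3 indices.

8

|PF| = (3+1−2)·(3+1)^{2−1} = 2×4 = 8 (Pollak)
E.g. (2,2) → sorted (2,2): b_i ≤ 1+i ∀i, a PF.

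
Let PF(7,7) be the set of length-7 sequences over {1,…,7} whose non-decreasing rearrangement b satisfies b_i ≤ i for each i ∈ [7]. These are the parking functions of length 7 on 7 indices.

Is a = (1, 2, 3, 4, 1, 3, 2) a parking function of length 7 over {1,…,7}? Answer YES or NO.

Rearranged: b = (1, 1, 2, 2, 3, 3, 4).
  b_1=1 ≤ 1
  b_2=1 ≤ 2
  b_3=2 ≤ 3
  b_4=2 ≤ 4
  b_5=3 ≤ 5
  b_6=3 ≤ 6
  b_7=4 ≤ 7
All bounds hold ⇒ YES

YES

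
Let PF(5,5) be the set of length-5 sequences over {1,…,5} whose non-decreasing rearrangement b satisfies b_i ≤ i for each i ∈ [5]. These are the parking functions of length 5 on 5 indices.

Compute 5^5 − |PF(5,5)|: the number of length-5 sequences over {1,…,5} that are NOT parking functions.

Count = (5+1−5)·(5+1)^{5−1} = 1·1296 = 1296
One tuple (4,4,3,5,5) → sorted (3,4,4,5,5): b_1=3>1, not a PF.
5^5 − 1296 = 3125 − 1296 = 1829

1829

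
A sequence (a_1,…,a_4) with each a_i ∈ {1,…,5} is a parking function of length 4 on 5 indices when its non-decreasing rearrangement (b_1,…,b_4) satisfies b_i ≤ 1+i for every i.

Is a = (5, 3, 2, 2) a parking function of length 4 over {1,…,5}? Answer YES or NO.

YES

Order a: b = (2, 2, 3, 5).
  b_1=2 ≤ 2
  b_2=2 ≤ 3
  b_3=3 ≤ 4
  b_4=5 ≤ 5
All bounds hold ⇒ YES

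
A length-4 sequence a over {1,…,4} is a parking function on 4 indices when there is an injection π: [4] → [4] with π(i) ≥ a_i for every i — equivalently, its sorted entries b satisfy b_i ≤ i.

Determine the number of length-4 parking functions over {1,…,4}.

|PF(4,4)| = 1·5^3 = 1×125 = 125 (Pollak)
One tuple (2,4,1,3) → sorted (1,2,3,4): b_i ≤ i ∀i, a PF.

125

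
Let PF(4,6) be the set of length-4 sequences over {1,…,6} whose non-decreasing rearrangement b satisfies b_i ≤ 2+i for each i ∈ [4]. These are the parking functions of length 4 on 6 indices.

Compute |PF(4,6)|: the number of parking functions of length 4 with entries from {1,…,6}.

|PF(4,6)| = 3·7^3 = 3 · 343 = 1029
Example (6,1,3,4) → sorted (1,3,4,6): b_i ≤ 2+i ∀i, a PF.

1029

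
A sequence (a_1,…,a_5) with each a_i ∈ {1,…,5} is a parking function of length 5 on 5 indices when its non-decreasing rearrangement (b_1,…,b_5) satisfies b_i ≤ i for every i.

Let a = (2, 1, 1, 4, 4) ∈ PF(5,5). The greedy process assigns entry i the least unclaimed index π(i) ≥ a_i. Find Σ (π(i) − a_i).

3

Σπ(i) = 1+…+5 = 15; Σa = 2+1+1+4+4 = 12; disp = 15−12 = 3.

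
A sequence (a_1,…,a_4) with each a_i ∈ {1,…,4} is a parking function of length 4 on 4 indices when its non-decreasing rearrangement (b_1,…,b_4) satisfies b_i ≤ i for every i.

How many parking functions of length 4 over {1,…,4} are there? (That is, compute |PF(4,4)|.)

|PF| = (4+1−4)·(4+1)^{4−1} = 1×125 = 125
Check (4,2,2,1) → sorted (1,2,2,4): b_i ≤ i ∀i, a PF.

125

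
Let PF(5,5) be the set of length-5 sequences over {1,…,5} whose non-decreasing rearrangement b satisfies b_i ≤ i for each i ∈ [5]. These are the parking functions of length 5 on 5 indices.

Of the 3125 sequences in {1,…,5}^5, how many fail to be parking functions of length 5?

1829

|PF| = (5−5+1)·(5+1)^(5−1) = 1 · 1296 = 1296 [KW]
One tuple (5,5,4,3,4) → sorted (3,4,4,5,5): b_1=3>1, not a PF.
Total 3125; non-PF = 3125−1296 = 1829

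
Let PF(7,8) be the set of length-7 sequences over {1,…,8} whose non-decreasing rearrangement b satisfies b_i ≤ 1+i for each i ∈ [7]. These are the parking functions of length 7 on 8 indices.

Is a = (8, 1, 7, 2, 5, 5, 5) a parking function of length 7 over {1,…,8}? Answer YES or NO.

Order a: b = (1, 2, 5, 5, 5, 7, 8).
  b_1=1 ≤ 2
  b_2=2 ≤ 3
  b_3=5 > 4
  fails at i=3 ⇒ NO

NO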